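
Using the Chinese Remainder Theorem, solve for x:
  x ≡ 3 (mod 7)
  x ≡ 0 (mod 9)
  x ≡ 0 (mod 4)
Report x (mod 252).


Moduli 7, 9, 4 are pairwise coprime; by CRT there is a unique solution modulo M = 7 · 9 · 4 = 252.
Solve pairwise, accumulating the modulus:
  Start with x ≡ 3 (mod 7).
  Combine with x ≡ 0 (mod 9): since gcd(7, 9) = 1, we get a unique residue mod 63.
    Write x = 3 + 7·t and substitute into x ≡ 0 (mod 9): 7·t ≡ 0 − 3 = -3 (mod 9).
    Reduce coefficients mod 9: 7·t ≡ 6 (mod 9).
    The inverse of 7 mod 9 is 4 (since 7·4 = 28 = 3·9 + 1), so t ≡ 4·6 = 24 ≡ 6 (mod 9).
    Then x = 3 + 7·6 = 45, valid modulo lcm(7, 9) = 63: x ≡ 45 (mod 63).
  Combine with x ≡ 0 (mod 4): since gcd(63, 4) = 1, we get a unique residue mod 252.
    Write x = 45 + 63·t and substitute into x ≡ 0 (mod 4): 63·t ≡ 0 − 45 = -45 (mod 4).
    Reduce coefficients mod 4: 3·t ≡ 3 (mod 4).
    The inverse of 3 mod 4 is 3 (since 3·3 = 9 = 2·4 + 1), so t ≡ 3·3 = 9 ≡ 1 (mod 4).
    Then x = 45 + 63·1 = 108, valid modulo lcm(63, 4) = 252: x ≡ 108 (mod 252).
Verify: 108 mod 7 = 3 ✓, 108 mod 9 = 0 ✓, 108 mod 4 = 0 ✓.

x ≡ 108 (mod 252).


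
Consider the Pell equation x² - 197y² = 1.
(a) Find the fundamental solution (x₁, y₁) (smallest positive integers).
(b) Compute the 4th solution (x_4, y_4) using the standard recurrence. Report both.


Step 1: Find the fundamental solution (x₁, y₁) of x² - 197y² = 1.
  Expand √197 as a continued fraction. a₀ = ⌊√197⌋ = 14; iterate m_{k+1} = d_k·a_k − m_k, d_{k+1} = (197 − m_{k+1}²)/d_k, a_{k+1} = ⌊(a₀ + m_{k+1})/d_{k+1}⌋ (starting m₀ = 0, d₀ = 1), with convergents p_k = a_k·p_{k-1} + p_{k-2}, q_k = a_k·q_{k-1} + q_{k-2} (p₋₁ = 1, q₋₁ = 0):
  k = 0: a₀ = 14; p₀/q₀ = 14/1; p₀² − 197·q₀² = 196 − 197 = -1.
  k = 1: m = 14, d = 1, a = ⌊(14 + 14)/1⌋ = 28; p/q = (28·14 + 1)/(28·1 + 0) = 393/28; p² − 197·q² = 154449 − 154448 = 1.
  The first convergent with p² − 197·q² = 1 gives the fundamental solution (x₁, y₁) = (393, 28).
Step 2: Apply the recurrence (x_{n+1}, y_{n+1}) = (x₁x_n + 197y₁y_n, x₁y_n + y₁x_n) repeatedly.
  From (x_1, y_1) = (393, 28): x_2 = 393·393 + 197·28·28 = 308897; y_2 = 393·28 + 28·393 = 22008.
  From (x_2, y_2) = (308897, 22008): x_3 = 393·308897 + 197·28·22008 = 242792649; y_3 = 393·22008 + 28·308897 = 17298260.
  From (x_3, y_3) = (242792649, 17298260): x_4 = 393·242792649 + 197·28·17298260 = 190834713217; y_4 = 393·17298260 + 28·242792649 = 13596410352.
Step 3: Verify x_4² - 197·y_4² = 36417887768614634489089 - 36417887768614634489088 = 1 (should be 1). ✓

(x_1, y_1) = (393, 28); (x_4, y_4) = (190834713217, 13596410352).


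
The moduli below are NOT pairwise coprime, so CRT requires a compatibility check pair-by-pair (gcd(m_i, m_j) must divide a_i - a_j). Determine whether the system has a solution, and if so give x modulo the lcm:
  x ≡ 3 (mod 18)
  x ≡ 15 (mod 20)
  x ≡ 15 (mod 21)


Moduli 18, 20, 21 are not pairwise coprime, so CRT works modulo lcm(m_i) when all pairwise compatibility conditions hold.
Pairwise compatibility: gcd(m_i, m_j) must divide a_i - a_j for every pair.
Merge one congruence at a time:
  Start: x ≡ 3 (mod 18).
  Combine with x ≡ 15 (mod 20): gcd(18, 20) = 2; 15 - 3 = 12, which IS divisible by 2, so compatible.
    Write x = 3 + 18·t and substitute into x ≡ 15 (mod 20): 18·t ≡ 15 − 3 = 12 (mod 20).
    Divide the congruence (and modulus) by g = 2: 9·t ≡ 6 (mod 10).
    The inverse of 9 mod 10 is 9 (since 9·9 = 81 = 8·10 + 1), so t ≡ 9·6 = 54 ≡ 4 (mod 10).
    Then x = 3 + 18·4 = 75, valid modulo lcm(18, 20) = 180: x ≡ 75 (mod 180).
  Combine with x ≡ 15 (mod 21): gcd(180, 21) = 3; 15 - 75 = -60, which IS divisible by 3, so compatible.
    Write x = 75 + 180·t and substitute into x ≡ 15 (mod 21): 180·t ≡ 15 − 75 = -60 (mod 21).
    Divide the congruence (and modulus) by g = 3: 60·t ≡ -20 (mod 7).
    Reduce coefficients mod 7: 4·t ≡ 1 (mod 7).
    The inverse of 4 mod 7 is 2 (since 4·2 = 8 = 1·7 + 1), so t ≡ 2·1 = 2 ≡ 2 (mod 7).
    Then x = 75 + 180·2 = 435, valid modulo lcm(180, 21) = 1260: x ≡ 435 (mod 1260).
Verify: 435 mod 18 = 3, 435 mod 20 = 15, 435 mod 21 = 15.

x ≡ 435 (mod 1260).


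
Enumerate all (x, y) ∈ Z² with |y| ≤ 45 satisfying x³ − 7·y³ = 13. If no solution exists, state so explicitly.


The equation is x³ - 7y³ = 13. For fixed y, x³ = 7·y³ + 13, so a solution requires the RHS to be a perfect cube.
Strategy: iterate y from -45 to 45, compute RHS = 7·y³ + 13, and check whether it is a (positive or negative) perfect cube.
Check small values of y:
  y = 0: RHS = 13 is not a perfect cube.
  y = 1: RHS = 20 is not a perfect cube.
  y = -1: RHS = 6 is not a perfect cube.
  y = 2: RHS = 69 is not a perfect cube.
  y = -2: RHS = -43 is not a perfect cube.
  y = 3: RHS = 202 is not a perfect cube.
  y = -3: RHS = -176 is not a perfect cube.
Continuing the search up to |y| = 45 finds no solutions either.
No (x, y) in the scanned range satisfies the equation.

No integer solutions with |y| ≤ 45.


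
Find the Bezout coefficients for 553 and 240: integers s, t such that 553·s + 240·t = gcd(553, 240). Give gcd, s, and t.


Euclidean algorithm on (553, 240) — divide until remainder is 0:
  553 = 2 · 240 + 73
  240 = 3 · 73 + 21
  73 = 3 · 21 + 10
  21 = 2 · 10 + 1
  10 = 10 · 1 + 0
gcd(553, 240) = 1.
Track Bezout coefficients alongside the remainders: start with r₀ = 553 = a·1 + b·0 (s = 1, t = 0) and r₁ = 240 = a·0 + b·1 (s = 0, t = 1); each new remainder r_{k+1} = r_{k-1} − q_k·r_k inherits s_{k+1} = s_{k-1} − q_k·s_k, t_{k+1} = t_{k-1} − q_k·t_k, so r_k = a·s_k + b·t_k at every step:
  q = 2: r = 73, s = 1 − 2·0 = 1, t = 0 − 2·1 = -2  (check: 553·1 + 240·(-2) = 73)
  q = 3: r = 21, s = 0 − 3·1 = -3, t = 1 − 3·(-2) = 7  (check: 553·(-3) + 240·7 = 21)
  q = 3: r = 10, s = 1 − 3·(-3) = 10, t = -2 − 3·7 = -23  (check: 553·10 + 240·(-23) = 10)
  q = 2: r = 1, s = -3 − 2·10 = -23, t = 7 − 2·(-23) = 53  (check: 553·(-23) + 240·53 = 1)
The row with r = 1 (the gcd) gives the Bezout coefficients s = -23, t = 53.
Result: 553 · (-23) + 240 · (53) = 1.

gcd(553, 240) = 1; s = -23, t = 53 (check: 553·(-23) + 240·53 = 1).


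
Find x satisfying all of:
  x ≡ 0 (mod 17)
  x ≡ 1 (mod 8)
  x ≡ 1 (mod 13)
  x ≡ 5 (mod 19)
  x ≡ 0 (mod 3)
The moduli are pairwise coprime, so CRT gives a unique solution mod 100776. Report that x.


Product of moduli M = 17 · 8 · 13 · 19 · 3 = 100776.
Merge one congruence at a time:
  Start: x ≡ 0 (mod 17).
  Combine with x ≡ 1 (mod 8); new modulus lcm = 136.
    Write x = 0 + 17·t and substitute into x ≡ 1 (mod 8): 17·t ≡ 1 − 0 = 1 (mod 8).
    Reduce coefficients mod 8: 1·t ≡ 1 (mod 8).
    So t ≡ 1 (mod 8).
    Then x = 0 + 17·1 = 17, valid modulo lcm(17, 8) = 136: x ≡ 17 (mod 136).
  Combine with x ≡ 1 (mod 13); new modulus lcm = 1768.
    Write x = 17 + 136·t and substitute into x ≡ 1 (mod 13): 136·t ≡ 1 − 17 = -16 (mod 13).
    Reduce coefficients mod 13: 6·t ≡ 10 (mod 13).
    The inverse of 6 mod 13 is 11 (since 6·11 = 66 = 5·13 + 1), so t ≡ 11·10 = 110 ≡ 6 (mod 13).
    Then x = 17 + 136·6 = 833, valid modulo lcm(136, 13) = 1768: x ≡ 833 (mod 1768).
  Combine with x ≡ 5 (mod 19); new modulus lcm = 33592.
    Write x = 833 + 1768·t and substitute into x ≡ 5 (mod 19): 1768·t ≡ 5 − 833 = -828 (mod 19).
    Reduce coefficients mod 19: 1·t ≡ 8 (mod 19).
    So t ≡ 8 (mod 19).
    Then x = 833 + 1768·8 = 14977, valid modulo lcm(1768, 19) = 33592: x ≡ 14977 (mod 33592).
  Combine with x ≡ 0 (mod 3); new modulus lcm = 100776.
    Write x = 14977 + 33592·t and substitute into x ≡ 0 (mod 3): 33592·t ≡ 0 − 14977 = -14977 (mod 3).
    Reduce coefficients mod 3: 1·t ≡ 2 (mod 3).
    So t ≡ 2 (mod 3).
    Then x = 14977 + 33592·2 = 82161, valid modulo lcm(33592, 3) = 100776: x ≡ 82161 (mod 100776).
Verify against each original: 82161 mod 17 = 0, 82161 mod 8 = 1, 82161 mod 13 = 1, 82161 mod 19 = 5, 82161 mod 3 = 0.

x ≡ 82161 (mod 100776).


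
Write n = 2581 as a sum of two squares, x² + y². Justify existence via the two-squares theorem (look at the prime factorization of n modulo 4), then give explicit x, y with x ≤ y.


Step 1: Factor n = 2581 = 29 · 89.
Step 2: Check the mod-4 condition on each prime factor: 29 ≡ 1 (mod 4), exponent 1; 89 ≡ 1 (mod 4), exponent 1.
All primes ≡ 3 (mod 4) appear to even exponent (or don't appear), so by the two-squares theorem n IS expressible as a sum of two squares.
Step 3: Build a representation. Here n = 29 · 89 is a product of primes ≡ 1 (mod 4). Each prime p ≡ 1 (mod 4) is itself a sum of two squares; find a² by testing p − a² for a perfect square:
  29: 29 − 1² = 28, 29 − 2² = 25 = 5² ⇒ 29 = 2² + 5².
  89: 89 − 1² = 88, 89 − 2² = 85, 89 − 3² = 80, 89 − 4² = 73, 89 − 5² = 64 = 8² ⇒ 89 = 5² + 8².
  Combine using the Brahmagupta–Fibonacci identity (a² + b²)(c² + d²) = (ac − bd)² + (ad + bc)² = (ac + bd)² + (ad − bc)²:
  29 · 89 = 2581: from (2² + 5²)(5² + 8²), take (2·5 − 5·8, 2·8 + 5·5) = (10 − 40, 16 + 25) = (-30, 41); dropping signs (only squares matter) gives (30, 41); check 30² + 41² = 900 + 1681 = 2581 ✓.
Step 4: Order so x ≤ y and verify: 30² + 41² = 900 + 1681 = 2581 = n. ✓

n = 2581 = 30² + 41² (one valid representation with x ≤ y).


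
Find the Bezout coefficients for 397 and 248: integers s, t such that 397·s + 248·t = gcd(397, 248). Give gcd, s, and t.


Euclidean algorithm on (397, 248) — divide until remainder is 0:
  397 = 1 · 248 + 149
  248 = 1 · 149 + 99
  149 = 1 · 99 + 50
  99 = 1 · 50 + 49
  50 = 1 · 49 + 1
  49 = 49 · 1 + 0
gcd(397, 248) = 1.
Track Bezout coefficients alongside the remainders: start with r₀ = 397 = a·1 + b·0 (s = 1, t = 0) and r₁ = 248 = a·0 + b·1 (s = 0, t = 1); each new remainder r_{k+1} = r_{k-1} − q_k·r_k inherits s_{k+1} = s_{k-1} − q_k·s_k, t_{k+1} = t_{k-1} − q_k·t_k, so r_k = a·s_k + b·t_k at every step:
  q = 1: r = 149, s = 1 − 1·0 = 1, t = 0 − 1·1 = -1  (check: 397·1 + 248·(-1) = 149)
  q = 1: r = 99, s = 0 − 1·1 = -1, t = 1 − 1·(-1) = 2  (check: 397·(-1) + 248·2 = 99)
  q = 1: r = 50, s = 1 − 1·(-1) = 2, t = -1 − 1·2 = -3  (check: 397·2 + 248·(-3) = 50)
  q = 1: r = 49, s = -1 − 1·2 = -3, t = 2 − 1·(-3) = 5  (check: 397·(-3) + 248·5 = 49)
  q = 1: r = 1, s = 2 − 1·(-3) = 5, t = -3 − 1·5 = -8  (check: 397·5 + 248·(-8) = 1)
The row with r = 1 (the gcd) gives the Bezout coefficients s = 5, t = -8.
Result: 397 · (5) + 248 · (-8) = 1.

gcd(397, 248) = 1; s = 5, t = -8 (check: 397·5 + 248·(-8) = 1).


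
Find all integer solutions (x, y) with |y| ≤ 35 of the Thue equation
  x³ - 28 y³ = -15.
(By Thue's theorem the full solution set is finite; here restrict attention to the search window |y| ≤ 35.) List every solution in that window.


The equation is x³ - 28y³ = -15. For fixed y, x³ = 28·y³ − 15, so a solution requires the RHS to be a perfect cube.
Strategy: iterate y from -35 to 35, compute RHS = 28·y³ − 15, and check whether it is a (positive or negative) perfect cube.
Check small values of y:
  y = 0: RHS = -15 is not a perfect cube.
  y = 1: RHS = 13 is not a perfect cube.
  y = -1: RHS = -43 is not a perfect cube.
  y = 2: RHS = 209 is not a perfect cube.
  y = -2: RHS = -239 is not a perfect cube.
  y = 3: RHS = 741 is not a perfect cube.
  y = -3: RHS = -771 is not a perfect cube.
Continuing the search up to |y| = 35 finds no solutions either.
No (x, y) in the scanned range satisfies the equation.

No integer solutions with |y| ≤ 35.


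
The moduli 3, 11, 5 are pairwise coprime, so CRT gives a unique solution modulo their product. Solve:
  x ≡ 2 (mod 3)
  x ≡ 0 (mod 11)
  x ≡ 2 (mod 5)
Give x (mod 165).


Moduli 3, 11, 5 are pairwise coprime; by CRT there is a unique solution modulo M = 3 · 11 · 5 = 165.
Solve pairwise, accumulating the modulus:
  Start with x ≡ 2 (mod 3).
  Combine with x ≡ 0 (mod 11): since gcd(3, 11) = 1, we get a unique residue mod 33.
    Write x = 2 + 3·t and substitute into x ≡ 0 (mod 11): 3·t ≡ 0 − 2 = -2 (mod 11).
    Reduce coefficients mod 11: 3·t ≡ 9 (mod 11).
    The inverse of 3 mod 11 is 4 (since 3·4 = 12 = 1·11 + 1), so t ≡ 4·9 = 36 ≡ 3 (mod 11).
    Then x = 2 + 3·3 = 11, valid modulo lcm(3, 11) = 33: x ≡ 11 (mod 33).
  Combine with x ≡ 2 (mod 5): since gcd(33, 5) = 1, we get a unique residue mod 165.
    Write x = 11 + 33·t and substitute into x ≡ 2 (mod 5): 33·t ≡ 2 − 11 = -9 (mod 5).
    Reduce coefficients mod 5: 3·t ≡ 1 (mod 5).
    The inverse of 3 mod 5 is 2 (since 3·2 = 6 = 1·5 + 1), so t ≡ 2·1 = 2 ≡ 2 (mod 5).
    Then x = 11 + 33·2 = 77, valid modulo lcm(33, 5) = 165: x ≡ 77 (mod 165).
Verify: 77 mod 3 = 2 ✓, 77 mod 11 = 0 ✓, 77 mod 5 = 2 ✓.

x ≡ 77 (mod 165).


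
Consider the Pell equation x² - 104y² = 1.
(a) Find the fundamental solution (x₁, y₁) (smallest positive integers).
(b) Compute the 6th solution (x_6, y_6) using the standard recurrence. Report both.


Step 1: Find the fundamental solution (x₁, y₁) of x² - 104y² = 1.
  Expand √104 as a continued fraction. a₀ = ⌊√104⌋ = 10; iterate m_{k+1} = d_k·a_k − m_k, d_{k+1} = (104 − m_{k+1}²)/d_k, a_{k+1} = ⌊(a₀ + m_{k+1})/d_{k+1}⌋ (starting m₀ = 0, d₀ = 1), with convergents p_k = a_k·p_{k-1} + p_{k-2}, q_k = a_k·q_{k-1} + q_{k-2} (p₋₁ = 1, q₋₁ = 0):
  k = 0: a₀ = 10; p₀/q₀ = 10/1; p₀² − 104·q₀² = 100 − 104 = -4.
  k = 1: m = 10, d = 4, a = ⌊(10 + 10)/4⌋ = 5; p/q = (5·10 + 1)/(5·1 + 0) = 51/5; p² − 104·q² = 2601 − 2600 = 1.
  The first convergent with p² − 104·q² = 1 gives the fundamental solution (x₁, y₁) = (51, 5).
Step 2: Apply the recurrence (x_{n+1}, y_{n+1}) = (x₁x_n + 104y₁y_n, x₁y_n + y₁x_n) repeatedly.
  From (x_1, y_1) = (51, 5): x_2 = 51·51 + 104·5·5 = 5201; y_2 = 51·5 + 5·51 = 510.
  From (x_2, y_2) = (5201, 510): x_3 = 51·5201 + 104·5·510 = 530451; y_3 = 51·510 + 5·5201 = 52015.
  From (x_3, y_3) = (530451, 52015): x_4 = 51·530451 + 104·5·52015 = 54100801; y_4 = 51·52015 + 5·530451 = 5305020.
  From (x_4, y_4) = (54100801, 5305020): x_5 = 51·54100801 + 104·5·5305020 = 5517751251; y_5 = 51·5305020 + 5·54100801 = 541060025.
  From (x_5, y_5) = (5517751251, 541060025): x_6 = 51·5517751251 + 104·5·541060025 = 562756526801; y_6 = 51·541060025 + 5·5517751251 = 55182817530.
Step 3: Verify x_6² - 104·y_6² = 316694908457124631293601 - 316694908457124631293600 = 1 (should be 1). ✓

(x_1, y_1) = (51, 5); (x_6, y_6) = (562756526801, 55182817530).


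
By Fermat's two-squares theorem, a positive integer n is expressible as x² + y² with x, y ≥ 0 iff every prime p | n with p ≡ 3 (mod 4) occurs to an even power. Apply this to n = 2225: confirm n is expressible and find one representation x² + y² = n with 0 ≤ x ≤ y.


Step 1: Factor n = 2225 = 5^2 · 89.
Step 2: Check the mod-4 condition on each prime factor: 5 ≡ 1 (mod 4), exponent 2; 89 ≡ 1 (mod 4), exponent 1.
All primes ≡ 3 (mod 4) appear to even exponent (or don't appear), so by the two-squares theorem n IS expressible as a sum of two squares.
Step 3: Build a representation. Here n = 5 · 5 · 89 is a product of primes ≡ 1 (mod 4). Each prime p ≡ 1 (mod 4) is itself a sum of two squares; find a² by testing p − a² for a perfect square:
  5: 5 − 1² = 4 = 2² ⇒ 5 = 1² + 2².
  89: 89 − 1² = 88, 89 − 2² = 85, 89 − 3² = 80, 89 − 4² = 73, 89 − 5² = 64 = 8² ⇒ 89 = 5² + 8².
  Combine using the Brahmagupta–Fibonacci identity (a² + b²)(c² + d²) = (ac − bd)² + (ad + bc)² = (ac + bd)² + (ad − bc)²:
  5 · 5 = 25: from (1² + 2²)(1² + 2²), take (1·1 − 2·2, 1·2 + 2·1) = (1 − 4, 2 + 2) = (-3, 4); dropping signs (only squares matter) gives (3, 4); check 3² + 4² = 9 + 16 = 25 ✓.
  25 · 89 = 2225: from (3² + 4²)(5² + 8²), take (3·5 − 4·8, 3·8 + 4·5) = (15 − 32, 24 + 20) = (-17, 44); dropping signs (only squares matter) gives (17, 44); check 17² + 44² = 289 + 1936 = 2225 ✓.
Step 4: Order so x ≤ y and verify: 17² + 44² = 289 + 1936 = 2225 = n. ✓

n = 2225 = 17² + 44² (one valid representation with x ≤ y).


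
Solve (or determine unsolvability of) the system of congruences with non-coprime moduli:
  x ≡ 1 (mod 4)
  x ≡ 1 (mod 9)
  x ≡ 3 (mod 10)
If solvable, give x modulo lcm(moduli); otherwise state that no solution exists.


Moduli 4, 9, 10 are not pairwise coprime, so CRT works modulo lcm(m_i) when all pairwise compatibility conditions hold.
Pairwise compatibility: gcd(m_i, m_j) must divide a_i - a_j for every pair.
Merge one congruence at a time:
  Start: x ≡ 1 (mod 4).
  Combine with x ≡ 1 (mod 9): gcd(4, 9) = 1; 1 - 1 = 0, which IS divisible by 1, so compatible.
    Write x = 1 + 4·t and substitute into x ≡ 1 (mod 9): 4·t ≡ 1 − 1 = 0 (mod 9).
    The inverse of 4 mod 9 is 7 (since 4·7 = 28 = 3·9 + 1), so t ≡ 7·0 = 0 ≡ 0 (mod 9).
    Then x = 1 + 4·0 = 1, valid modulo lcm(4, 9) = 36: x ≡ 1 (mod 36).
  Combine with x ≡ 3 (mod 10): gcd(36, 10) = 2; 3 - 1 = 2, which IS divisible by 2, so compatible.
    Write x = 1 + 36·t and substitute into x ≡ 3 (mod 10): 36·t ≡ 3 − 1 = 2 (mod 10).
    Divide the congruence (and modulus) by g = 2: 18·t ≡ 1 (mod 5).
    Reduce coefficients mod 5: 3·t ≡ 1 (mod 5).
    The inverse of 3 mod 5 is 2 (since 3·2 = 6 = 1·5 + 1), so t ≡ 2·1 = 2 ≡ 2 (mod 5).
    Then x = 1 + 36·2 = 73, valid modulo lcm(36, 10) = 180: x ≡ 73 (mod 180).
Verify: 73 mod 4 = 1, 73 mod 9 = 1, 73 mod 10 = 3.

x ≡ 73 (mod 180).


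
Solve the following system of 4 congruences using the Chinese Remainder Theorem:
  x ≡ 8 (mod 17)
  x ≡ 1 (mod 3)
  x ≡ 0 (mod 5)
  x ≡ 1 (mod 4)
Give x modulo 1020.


Product of moduli M = 17 · 3 · 5 · 4 = 1020.
Merge one congruence at a time:
  Start: x ≡ 8 (mod 17).
  Combine with x ≡ 1 (mod 3); new modulus lcm = 51.
    Write x = 8 + 17·t and substitute into x ≡ 1 (mod 3): 17·t ≡ 1 − 8 = -7 (mod 3).
    Reduce coefficients mod 3: 2·t ≡ 2 (mod 3).
    The inverse of 2 mod 3 is 2 (since 2·2 = 4 = 1·3 + 1), so t ≡ 2·2 = 4 ≡ 1 (mod 3).
    Then x = 8 + 17·1 = 25, valid modulo lcm(17, 3) = 51: x ≡ 25 (mod 51).
  Combine with x ≡ 0 (mod 5); new modulus lcm = 255.
    Write x = 25 + 51·t and substitute into x ≡ 0 (mod 5): 51·t ≡ 0 − 25 = -25 (mod 5).
    Reduce coefficients mod 5: 1·t ≡ 0 (mod 5).
    So t ≡ 0 (mod 5).
    Then x = 25 + 51·0 = 25, valid modulo lcm(51, 5) = 255: x ≡ 25 (mod 255).
  Combine with x ≡ 1 (mod 4); new modulus lcm = 1020.
    Write x = 25 + 255·t and substitute into x ≡ 1 (mod 4): 255·t ≡ 1 − 25 = -24 (mod 4).
    Reduce coefficients mod 4: 3·t ≡ 0 (mod 4).
    The inverse of 3 mod 4 is 3 (since 3·3 = 9 = 2·4 + 1), so t ≡ 3·0 = 0 ≡ 0 (mod 4).
    Then x = 25 + 255·0 = 25, valid modulo lcm(255, 4) = 1020: x ≡ 25 (mod 1020).
Verify against each original: 25 mod 17 = 8, 25 mod 3 = 1, 25 mod 5 = 0, 25 mod 4 = 1.

x ≡ 25 (mod 1020).


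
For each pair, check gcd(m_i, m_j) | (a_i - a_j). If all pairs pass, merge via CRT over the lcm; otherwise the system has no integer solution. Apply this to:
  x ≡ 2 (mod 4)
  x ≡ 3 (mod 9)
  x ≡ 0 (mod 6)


Moduli 4, 9, 6 are not pairwise coprime, so CRT works modulo lcm(m_i) when all pairwise compatibility conditions hold.
Pairwise compatibility: gcd(m_i, m_j) must divide a_i - a_j for every pair.
Merge one congruence at a time:
  Start: x ≡ 2 (mod 4).
  Combine with x ≡ 3 (mod 9): gcd(4, 9) = 1; 3 - 2 = 1, which IS divisible by 1, so compatible.
    Write x = 2 + 4·t and substitute into x ≡ 3 (mod 9): 4·t ≡ 3 − 2 = 1 (mod 9).
    The inverse of 4 mod 9 is 7 (since 4·7 = 28 = 3·9 + 1), so t ≡ 7·1 = 7 ≡ 7 (mod 9).
    Then x = 2 + 4·7 = 30, valid modulo lcm(4, 9) = 36: x ≡ 30 (mod 36).
  Combine with x ≡ 0 (mod 6): gcd(36, 6) = 6; 0 - 30 = -30, which IS divisible by 6, so compatible.
    Write x = 30 + 36·t and substitute into x ≡ 0 (mod 6): 36·t ≡ 0 − 30 = -30 (mod 6).
    Divide the congruence (and modulus) by g = 6: 6·t ≡ -5 (mod 1).
    Modulo 1 every t works; take t = 0.
    Then x = 30 + 36·0 = 30, valid modulo lcm(36, 6) = 36: x ≡ 30 (mod 36).
Verify: 30 mod 4 = 2, 30 mod 9 = 3, 30 mod 6 = 0.

x ≡ 30 (mod 36).


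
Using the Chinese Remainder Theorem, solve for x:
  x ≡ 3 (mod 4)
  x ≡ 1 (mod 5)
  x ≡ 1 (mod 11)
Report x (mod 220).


Moduli 4, 5, 11 are pairwise coprime; by CRT there is a unique solution modulo M = 4 · 5 · 11 = 220.
Solve pairwise, accumulating the modulus:
  Start with x ≡ 3 (mod 4).
  Combine with x ≡ 1 (mod 5): since gcd(4, 5) = 1, we get a unique residue mod 20.
    Write x = 3 + 4·t and substitute into x ≡ 1 (mod 5): 4·t ≡ 1 − 3 = -2 (mod 5).
    Reduce coefficients mod 5: 4·t ≡ 3 (mod 5).
    The inverse of 4 mod 5 is 4 (since 4·4 = 16 = 3·5 + 1), so t ≡ 4·3 = 12 ≡ 2 (mod 5).
    Then x = 3 + 4·2 = 11, valid modulo lcm(4, 5) = 20: x ≡ 11 (mod 20).
  Combine with x ≡ 1 (mod 11): since gcd(20, 11) = 1, we get a unique residue mod 220.
    Write x = 11 + 20·t and substitute into x ≡ 1 (mod 11): 20·t ≡ 1 − 11 = -10 (mod 11).
    Reduce coefficients mod 11: 9·t ≡ 1 (mod 11).
    The inverse of 9 mod 11 is 5 (since 9·5 = 45 = 4·11 + 1), so t ≡ 5·1 = 5 ≡ 5 (mod 11).
    Then x = 11 + 20·5 = 111, valid modulo lcm(20, 11) = 220: x ≡ 111 (mod 220).
Verify: 111 mod 4 = 3 ✓, 111 mod 5 = 1 ✓, 111 mod 11 = 1 ✓.

x ≡ 111 (mod 220).


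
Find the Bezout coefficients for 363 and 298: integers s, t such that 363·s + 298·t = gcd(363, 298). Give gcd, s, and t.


Euclidean algorithm on (363, 298) — divide until remainder is 0:
  363 = 1 · 298 + 65
  298 = 4 · 65 + 38
  65 = 1 · 38 + 27
  38 = 1 · 27 + 11
  27 = 2 · 11 + 5
  11 = 2 · 5 + 1
  5 = 5 · 1 + 0
gcd(363, 298) = 1.
Track Bezout coefficients alongside the remainders: start with r₀ = 363 = a·1 + b·0 (s = 1, t = 0) and r₁ = 298 = a·0 + b·1 (s = 0, t = 1); each new remainder r_{k+1} = r_{k-1} − q_k·r_k inherits s_{k+1} = s_{k-1} − q_k·s_k, t_{k+1} = t_{k-1} − q_k·t_k, so r_k = a·s_k + b·t_k at every step:
  q = 1: r = 65, s = 1 − 1·0 = 1, t = 0 − 1·1 = -1  (check: 363·1 + 298·(-1) = 65)
  q = 4: r = 38, s = 0 − 4·1 = -4, t = 1 − 4·(-1) = 5  (check: 363·(-4) + 298·5 = 38)
  q = 1: r = 27, s = 1 − 1·(-4) = 5, t = -1 − 1·5 = -6  (check: 363·5 + 298·(-6) = 27)
  q = 1: r = 11, s = -4 − 1·5 = -9, t = 5 − 1·(-6) = 11  (check: 363·(-9) + 298·11 = 11)
  q = 2: r = 5, s = 5 − 2·(-9) = 23, t = -6 − 2·11 = -28  (check: 363·23 + 298·(-28) = 5)
  q = 2: r = 1, s = -9 − 2·23 = -55, t = 11 − 2·(-28) = 67  (check: 363·(-55) + 298·67 = 1)
The row with r = 1 (the gcd) gives the Bezout coefficients s = -55, t = 67.
Result: 363 · (-55) + 298 · (67) = 1.

gcd(363, 298) = 1; s = -55, t = 67 (check: 363·(-55) + 298·67 = 1).


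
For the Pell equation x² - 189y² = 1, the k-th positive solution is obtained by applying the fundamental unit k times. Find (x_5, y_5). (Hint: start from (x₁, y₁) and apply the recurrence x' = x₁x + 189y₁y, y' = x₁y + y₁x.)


Step 1: Find the fundamental solution (x₁, y₁) of x² - 189y² = 1.
  Expand √189 as a continued fraction. a₀ = ⌊√189⌋ = 13; iterate m_{k+1} = d_k·a_k − m_k, d_{k+1} = (189 − m_{k+1}²)/d_k, a_{k+1} = ⌊(a₀ + m_{k+1})/d_{k+1}⌋ (starting m₀ = 0, d₀ = 1), with convergents p_k = a_k·p_{k-1} + p_{k-2}, q_k = a_k·q_{k-1} + q_{k-2} (p₋₁ = 1, q₋₁ = 0):
  k = 0: a₀ = 13; p₀/q₀ = 13/1; p₀² − 189·q₀² = 169 − 189 = -20.
  k = 1: m = 13, d = 20, a = ⌊(13 + 13)/20⌋ = 1; p/q = (1·13 + 1)/(1·1 + 0) = 14/1; p² − 189·q² = 196 − 189 = 7.
  k = 2: m = 7, d = 7, a = ⌊(13 + 7)/7⌋ = 2; p/q = (2·14 + 13)/(2·1 + 1) = 41/3; p² − 189·q² = 1681 − 1701 = -20.
  k = 3: m = 7, d = 20, a = ⌊(13 + 7)/20⌋ = 1; p/q = (1·41 + 14)/(1·3 + 1) = 55/4; p² − 189·q² = 3025 − 3024 = 1.
  The first convergent with p² − 189·q² = 1 gives the fundamental solution (x₁, y₁) = (55, 4).
Step 2: Apply the recurrence (x_{n+1}, y_{n+1}) = (x₁x_n + 189y₁y_n, x₁y_n + y₁x_n) repeatedly.
  From (x_1, y_1) = (55, 4): x_2 = 55·55 + 189·4·4 = 6049; y_2 = 55·4 + 4·55 = 440.
  From (x_2, y_2) = (6049, 440): x_3 = 55·6049 + 189·4·440 = 665335; y_3 = 55·440 + 4·6049 = 48396.
  From (x_3, y_3) = (665335, 48396): x_4 = 55·665335 + 189·4·48396 = 73180801; y_4 = 55·48396 + 4·665335 = 5323120.
  From (x_4, y_4) = (73180801, 5323120): x_5 = 55·73180801 + 189·4·5323120 = 8049222775; y_5 = 55·5323120 + 4·73180801 = 585494804.
Step 3: Verify x_5² - 189·y_5² = 64789987281578700625 - 64789987281578700624 = 1 (should be 1). ✓

(x_1, y_1) = (55, 4); (x_5, y_5) = (8049222775, 585494804).


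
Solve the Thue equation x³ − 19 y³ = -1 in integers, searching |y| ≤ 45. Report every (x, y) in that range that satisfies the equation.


The equation is x³ - 19y³ = -1. For fixed y, x³ = 19·y³ − 1, so a solution requires the RHS to be a perfect cube.
Strategy: iterate y from -45 to 45, compute RHS = 19·y³ − 1, and check whether it is a (positive or negative) perfect cube.
Check small values of y:
  y = 0: RHS = -1 = (-1)³ ⇒ x = -1 works.
  y = 1: RHS = 18 is not a perfect cube.
  y = -1: RHS = -20 is not a perfect cube.
  y = 2: RHS = 151 is not a perfect cube.
  y = -2: RHS = -153 is not a perfect cube.
  y = 3: RHS = 512 = (8)³ ⇒ x = 8 works.
  y = -3: RHS = -514 is not a perfect cube.
Continuing the search up to |y| = 45 finds no further solutions beyond those listed.
Collected solutions: (-1, 0), (8, 3).

Solutions (with |y| ≤ 45): (-1, 0), (8, 3).


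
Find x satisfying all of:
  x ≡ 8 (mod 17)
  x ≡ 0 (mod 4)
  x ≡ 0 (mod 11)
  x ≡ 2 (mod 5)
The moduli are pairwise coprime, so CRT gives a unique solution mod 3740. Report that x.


Product of moduli M = 17 · 4 · 11 · 5 = 3740.
Merge one congruence at a time:
  Start: x ≡ 8 (mod 17).
  Combine with x ≡ 0 (mod 4); new modulus lcm = 68.
    Write x = 8 + 17·t and substitute into x ≡ 0 (mod 4): 17·t ≡ 0 − 8 = -8 (mod 4).
    Reduce coefficients mod 4: 1·t ≡ 0 (mod 4).
    So t ≡ 0 (mod 4).
    Then x = 8 + 17·0 = 8, valid modulo lcm(17, 4) = 68: x ≡ 8 (mod 68).
  Combine with x ≡ 0 (mod 11); new modulus lcm = 748.
    Write x = 8 + 68·t and substitute into x ≡ 0 (mod 11): 68·t ≡ 0 − 8 = -8 (mod 11).
    Reduce coefficients mod 11: 2·t ≡ 3 (mod 11).
    The inverse of 2 mod 11 is 6 (since 2·6 = 12 = 1·11 + 1), so t ≡ 6·3 = 18 ≡ 7 (mod 11).
    Then x = 8 + 68·7 = 484, valid modulo lcm(68, 11) = 748: x ≡ 484 (mod 748).
  Combine with x ≡ 2 (mod 5); new modulus lcm = 3740.
    Write x = 484 + 748·t and substitute into x ≡ 2 (mod 5): 748·t ≡ 2 − 484 = -482 (mod 5).
    Reduce coefficients mod 5: 3·t ≡ 3 (mod 5).
    The inverse of 3 mod 5 is 2 (since 3·2 = 6 = 1·5 + 1), so t ≡ 2·3 = 6 ≡ 1 (mod 5).
    Then x = 484 + 748·1 = 1232, valid modulo lcm(748, 5) = 3740: x ≡ 1232 (mod 3740).
Verify against each original: 1232 mod 17 = 8, 1232 mod 4 = 0, 1232 mod 11 = 0, 1232 mod 5 = 2.

x ≡ 1232 (mod 3740).


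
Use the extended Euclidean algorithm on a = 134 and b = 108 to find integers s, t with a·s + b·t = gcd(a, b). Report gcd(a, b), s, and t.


Euclidean algorithm on (134, 108) — divide until remainder is 0:
  134 = 1 · 108 + 26
  108 = 4 · 26 + 4
  26 = 6 · 4 + 2
  4 = 2 · 2 + 0
gcd(134, 108) = 2.
Track Bezout coefficients alongside the remainders: start with r₀ = 134 = a·1 + b·0 (s = 1, t = 0) and r₁ = 108 = a·0 + b·1 (s = 0, t = 1); each new remainder r_{k+1} = r_{k-1} − q_k·r_k inherits s_{k+1} = s_{k-1} − q_k·s_k, t_{k+1} = t_{k-1} − q_k·t_k, so r_k = a·s_k + b·t_k at every step:
  q = 1: r = 26, s = 1 − 1·0 = 1, t = 0 − 1·1 = -1  (check: 134·1 + 108·(-1) = 26)
  q = 4: r = 4, s = 0 − 4·1 = -4, t = 1 − 4·(-1) = 5  (check: 134·(-4) + 108·5 = 4)
  q = 6: r = 2, s = 1 − 6·(-4) = 25, t = -1 − 6·5 = -31  (check: 134·25 + 108·(-31) = 2)
The row with r = 2 (the gcd) gives the Bezout coefficients s = 25, t = -31.
Result: 134 · (25) + 108 · (-31) = 2.

gcd(134, 108) = 2; s = 25, t = -31 (check: 134·25 + 108·(-31) = 2).


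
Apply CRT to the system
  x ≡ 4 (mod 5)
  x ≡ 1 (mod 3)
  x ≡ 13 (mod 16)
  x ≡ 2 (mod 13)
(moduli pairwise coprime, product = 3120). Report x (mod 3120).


Product of moduli M = 5 · 3 · 16 · 13 = 3120.
Merge one congruence at a time:
  Start: x ≡ 4 (mod 5).
  Combine with x ≡ 1 (mod 3); new modulus lcm = 15.
    Write x = 4 + 5·t and substitute into x ≡ 1 (mod 3): 5·t ≡ 1 − 4 = -3 (mod 3).
    Reduce coefficients mod 3: 2·t ≡ 0 (mod 3).
    The inverse of 2 mod 3 is 2 (since 2·2 = 4 = 1·3 + 1), so t ≡ 2·0 = 0 ≡ 0 (mod 3).
    Then x = 4 + 5·0 = 4, valid modulo lcm(5, 3) = 15: x ≡ 4 (mod 15).
  Combine with x ≡ 13 (mod 16); new modulus lcm = 240.
    Write x = 4 + 15·t and substitute into x ≡ 13 (mod 16): 15·t ≡ 13 − 4 = 9 (mod 16).
    The inverse of 15 mod 16 is 15 (since 15·15 = 225 = 14·16 + 1), so t ≡ 15·9 = 135 ≡ 7 (mod 16).
    Then x = 4 + 15·7 = 109, valid modulo lcm(15, 16) = 240: x ≡ 109 (mod 240).
  Combine with x ≡ 2 (mod 13); new modulus lcm = 3120.
    Write x = 109 + 240·t and substitute into x ≡ 2 (mod 13): 240·t ≡ 2 − 109 = -107 (mod 13).
    Reduce coefficients mod 13: 6·t ≡ 10 (mod 13).
    The inverse of 6 mod 13 is 11 (since 6·11 = 66 = 5·13 + 1), so t ≡ 11·10 = 110 ≡ 6 (mod 13).
    Then x = 109 + 240·6 = 1549, valid modulo lcm(240, 13) = 3120: x ≡ 1549 (mod 3120).
Verify against each original: 1549 mod 5 = 4, 1549 mod 3 = 1, 1549 mod 16 = 13, 1549 mod 13 = 2.

x ≡ 1549 (mod 3120).


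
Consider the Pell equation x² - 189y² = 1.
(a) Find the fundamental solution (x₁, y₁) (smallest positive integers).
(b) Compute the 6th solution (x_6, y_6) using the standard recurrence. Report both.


Step 1: Find the fundamental solution (x₁, y₁) of x² - 189y² = 1.
  Expand √189 as a continued fraction. a₀ = ⌊√189⌋ = 13; iterate m_{k+1} = d_k·a_k − m_k, d_{k+1} = (189 − m_{k+1}²)/d_k, a_{k+1} = ⌊(a₀ + m_{k+1})/d_{k+1}⌋ (starting m₀ = 0, d₀ = 1), with convergents p_k = a_k·p_{k-1} + p_{k-2}, q_k = a_k·q_{k-1} + q_{k-2} (p₋₁ = 1, q₋₁ = 0):
  k = 0: a₀ = 13; p₀/q₀ = 13/1; p₀² − 189·q₀² = 169 − 189 = -20.
  k = 1: m = 13, d = 20, a = ⌊(13 + 13)/20⌋ = 1; p/q = (1·13 + 1)/(1·1 + 0) = 14/1; p² − 189·q² = 196 − 189 = 7.
  k = 2: m = 7, d = 7, a = ⌊(13 + 7)/7⌋ = 2; p/q = (2·14 + 13)/(2·1 + 1) = 41/3; p² − 189·q² = 1681 − 1701 = -20.
  k = 3: m = 7, d = 20, a = ⌊(13 + 7)/20⌋ = 1; p/q = (1·41 + 14)/(1·3 + 1) = 55/4; p² − 189·q² = 3025 − 3024 = 1.
  The first convergent with p² − 189·q² = 1 gives the fundamental solution (x₁, y₁) = (55, 4).
Step 2: Apply the recurrence (x_{n+1}, y_{n+1}) = (x₁x_n + 189y₁y_n, x₁y_n + y₁x_n) repeatedly.
  From (x_1, y_1) = (55, 4): x_2 = 55·55 + 189·4·4 = 6049; y_2 = 55·4 + 4·55 = 440.
  From (x_2, y_2) = (6049, 440): x_3 = 55·6049 + 189·4·440 = 665335; y_3 = 55·440 + 4·6049 = 48396.
  From (x_3, y_3) = (665335, 48396): x_4 = 55·665335 + 189·4·48396 = 73180801; y_4 = 55·48396 + 4·665335 = 5323120.
  From (x_4, y_4) = (73180801, 5323120): x_5 = 55·73180801 + 189·4·5323120 = 8049222775; y_5 = 55·5323120 + 4·73180801 = 585494804.
  From (x_5, y_5) = (8049222775, 585494804): x_6 = 55·8049222775 + 189·4·585494804 = 885341324449; y_6 = 55·585494804 + 4·8049222775 = 64399105320.
Step 3: Verify x_6² - 189·y_6² = 783829260777109485153601 - 783829260777109485153600 = 1 (should be 1). ✓

(x_1, y_1) = (55, 4); (x_6, y_6) = (885341324449, 64399105320).


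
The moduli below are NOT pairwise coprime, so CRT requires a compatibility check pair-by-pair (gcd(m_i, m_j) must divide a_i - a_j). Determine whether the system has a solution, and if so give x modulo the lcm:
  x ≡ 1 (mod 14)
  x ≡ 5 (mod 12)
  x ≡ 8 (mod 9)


Moduli 14, 12, 9 are not pairwise coprime, so CRT works modulo lcm(m_i) when all pairwise compatibility conditions hold.
Pairwise compatibility: gcd(m_i, m_j) must divide a_i - a_j for every pair.
Merge one congruence at a time:
  Start: x ≡ 1 (mod 14).
  Combine with x ≡ 5 (mod 12): gcd(14, 12) = 2; 5 - 1 = 4, which IS divisible by 2, so compatible.
    Write x = 1 + 14·t and substitute into x ≡ 5 (mod 12): 14·t ≡ 5 − 1 = 4 (mod 12).
    Divide the congruence (and modulus) by g = 2: 7·t ≡ 2 (mod 6).
    Reduce coefficients mod 6: 1·t ≡ 2 (mod 6).
    So t ≡ 2 (mod 6).
    Then x = 1 + 14·2 = 29, valid modulo lcm(14, 12) = 84: x ≡ 29 (mod 84).
  Combine with x ≡ 8 (mod 9): gcd(84, 9) = 3; 8 - 29 = -21, which IS divisible by 3, so compatible.
    Write x = 29 + 84·t and substitute into x ≡ 8 (mod 9): 84·t ≡ 8 − 29 = -21 (mod 9).
    Divide the congruence (and modulus) by g = 3: 28·t ≡ -7 (mod 3).
    Reduce coefficients mod 3: 1·t ≡ 2 (mod 3).
    So t ≡ 2 (mod 3).
    Then x = 29 + 84·2 = 197, valid modulo lcm(84, 9) = 252: x ≡ 197 (mod 252).
Verify: 197 mod 14 = 1, 197 mod 12 = 5, 197 mod 9 = 8.

x ≡ 197 (mod 252).


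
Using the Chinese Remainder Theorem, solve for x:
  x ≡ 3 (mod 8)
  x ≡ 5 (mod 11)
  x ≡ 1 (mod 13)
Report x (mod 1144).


Moduli 8, 11, 13 are pairwise coprime; by CRT there is a unique solution modulo M = 8 · 11 · 13 = 1144.
Solve pairwise, accumulating the modulus:
  Start with x ≡ 3 (mod 8).
  Combine with x ≡ 5 (mod 11): since gcd(8, 11) = 1, we get a unique residue mod 88.
    Write x = 3 + 8·t and substitute into x ≡ 5 (mod 11): 8·t ≡ 5 − 3 = 2 (mod 11).
    The inverse of 8 mod 11 is 7 (since 8·7 = 56 = 5·11 + 1), so t ≡ 7·2 = 14 ≡ 3 (mod 11).
    Then x = 3 + 8·3 = 27, valid modulo lcm(8, 11) = 88: x ≡ 27 (mod 88).
  Combine with x ≡ 1 (mod 13): since gcd(88, 13) = 1, we get a unique residue mod 1144.
    Write x = 27 + 88·t and substitute into x ≡ 1 (mod 13): 88·t ≡ 1 − 27 = -26 (mod 13).
    Reduce coefficients mod 13: 10·t ≡ 0 (mod 13).
    The inverse of 10 mod 13 is 4 (since 10·4 = 40 = 3·13 + 1), so t ≡ 4·0 = 0 ≡ 0 (mod 13).
    Then x = 27 + 88·0 = 27, valid modulo lcm(88, 13) = 1144: x ≡ 27 (mod 1144).
Verify: 27 mod 8 = 3 ✓, 27 mod 11 = 5 ✓, 27 mod 13 = 1 ✓.

x ≡ 27 (mod 1144).


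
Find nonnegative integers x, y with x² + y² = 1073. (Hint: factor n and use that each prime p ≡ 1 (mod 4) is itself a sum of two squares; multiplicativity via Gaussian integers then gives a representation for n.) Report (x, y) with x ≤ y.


Step 1: Factor n = 1073 = 29 · 37.
Step 2: Check the mod-4 condition on each prime factor: 29 ≡ 1 (mod 4), exponent 1; 37 ≡ 1 (mod 4), exponent 1.
All primes ≡ 3 (mod 4) appear to even exponent (or don't appear), so by the two-squares theorem n IS expressible as a sum of two squares.
Step 3: Build a representation. Here n = 29 · 37 is a product of primes ≡ 1 (mod 4). Each prime p ≡ 1 (mod 4) is itself a sum of two squares; find a² by testing p − a² for a perfect square:
  29: 29 − 1² = 28, 29 − 2² = 25 = 5² ⇒ 29 = 2² + 5².
  37: 37 − 1² = 36 = 6² ⇒ 37 = 1² + 6².
  Combine using the Brahmagupta–Fibonacci identity (a² + b²)(c² + d²) = (ac − bd)² + (ad + bc)² = (ac + bd)² + (ad − bc)²:
  29 · 37 = 1073: from (2² + 5²)(1² + 6²), take (2·1 − 5·6, 2·6 + 5·1) = (2 − 30, 12 + 5) = (-28, 17); dropping signs (only squares matter) gives (28, 17); check 28² + 17² = 784 + 289 = 1073 ✓.
Step 4: Order so x ≤ y and verify: 17² + 28² = 289 + 784 = 1073 = n. ✓

n = 1073 = 17² + 28² (one valid representation with x ≤ y).


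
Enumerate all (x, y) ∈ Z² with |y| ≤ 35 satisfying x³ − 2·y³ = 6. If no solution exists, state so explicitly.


The equation is x³ - 2y³ = 6. For fixed y, x³ = 2·y³ + 6, so a solution requires the RHS to be a perfect cube.
Strategy: iterate y from -35 to 35, compute RHS = 2·y³ + 6, and check whether it is a (positive or negative) perfect cube.
Check small values of y:
  y = 0: RHS = 6 is not a perfect cube.
  y = 1: RHS = 8 = (2)³ ⇒ x = 2 works.
  y = -1: RHS = 4 is not a perfect cube.
  y = 2: RHS = 22 is not a perfect cube.
  y = -2: RHS = -10 is not a perfect cube.
  y = 3: RHS = 60 is not a perfect cube.
  y = -3: RHS = -48 is not a perfect cube.
Continuing the search up to |y| = 35 finds no further solutions beyond those listed.
Collected solutions: (2, 1).

Solutions (with |y| ≤ 35): (2, 1).


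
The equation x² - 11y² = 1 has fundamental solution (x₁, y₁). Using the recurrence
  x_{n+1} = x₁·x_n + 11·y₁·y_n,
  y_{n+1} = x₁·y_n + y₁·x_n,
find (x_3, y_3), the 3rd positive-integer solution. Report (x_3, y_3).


Step 1: Find the fundamental solution (x₁, y₁) of x² - 11y² = 1.
  Expand √11 as a continued fraction. a₀ = ⌊√11⌋ = 3; iterate m_{k+1} = d_k·a_k − m_k, d_{k+1} = (11 − m_{k+1}²)/d_k, a_{k+1} = ⌊(a₀ + m_{k+1})/d_{k+1}⌋ (starting m₀ = 0, d₀ = 1), with convergents p_k = a_k·p_{k-1} + p_{k-2}, q_k = a_k·q_{k-1} + q_{k-2} (p₋₁ = 1, q₋₁ = 0):
  k = 0: a₀ = 3; p₀/q₀ = 3/1; p₀² − 11·q₀² = 9 − 11 = -2.
  k = 1: m = 3, d = 2, a = ⌊(3 + 3)/2⌋ = 3; p/q = (3·3 + 1)/(3·1 + 0) = 10/3; p² − 11·q² = 100 − 99 = 1.
  The first convergent with p² − 11·q² = 1 gives the fundamental solution (x₁, y₁) = (10, 3).
Step 2: Apply the recurrence (x_{n+1}, y_{n+1}) = (x₁x_n + 11y₁y_n, x₁y_n + y₁x_n) repeatedly.
  From (x_1, y_1) = (10, 3): x_2 = 10·10 + 11·3·3 = 199; y_2 = 10·3 + 3·10 = 60.
  From (x_2, y_2) = (199, 60): x_3 = 10·199 + 11·3·60 = 3970; y_3 = 10·60 + 3·199 = 1197.
Step 3: Verify x_3² - 11·y_3² = 15760900 - 15760899 = 1 (should be 1). ✓

(x_1, y_1) = (10, 3); (x_3, y_3) = (3970, 1197).


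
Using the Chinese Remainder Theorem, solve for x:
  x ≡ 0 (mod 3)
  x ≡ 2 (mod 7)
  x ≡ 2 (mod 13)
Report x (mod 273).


Moduli 3, 7, 13 are pairwise coprime; by CRT there is a unique solution modulo M = 3 · 7 · 13 = 273.
Solve pairwise, accumulating the modulus:
  Start with x ≡ 0 (mod 3).
  Combine with x ≡ 2 (mod 7): since gcd(3, 7) = 1, we get a unique residue mod 21.
    Write x = 0 + 3·t and substitute into x ≡ 2 (mod 7): 3·t ≡ 2 − 0 = 2 (mod 7).
    The inverse of 3 mod 7 is 5 (since 3·5 = 15 = 2·7 + 1), so t ≡ 5·2 = 10 ≡ 3 (mod 7).
    Then x = 0 + 3·3 = 9, valid modulo lcm(3, 7) = 21: x ≡ 9 (mod 21).
  Combine with x ≡ 2 (mod 13): since gcd(21, 13) = 1, we get a unique residue mod 273.
    Write x = 9 + 21·t and substitute into x ≡ 2 (mod 13): 21·t ≡ 2 − 9 = -7 (mod 13).
    Reduce coefficients mod 13: 8·t ≡ 6 (mod 13).
    The inverse of 8 mod 13 is 5 (since 8·5 = 40 = 3·13 + 1), so t ≡ 5·6 = 30 ≡ 4 (mod 13).
    Then x = 9 + 21·4 = 93, valid modulo lcm(21, 13) = 273: x ≡ 93 (mod 273).
Verify: 93 mod 3 = 0 ✓, 93 mod 7 = 2 ✓, 93 mod 13 = 2 ✓.

x ≡ 93 (mod 273).


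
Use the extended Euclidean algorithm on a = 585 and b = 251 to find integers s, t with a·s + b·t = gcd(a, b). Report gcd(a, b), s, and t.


Euclidean algorithm on (585, 251) — divide until remainder is 0:
  585 = 2 · 251 + 83
  251 = 3 · 83 + 2
  83 = 41 · 2 + 1
  2 = 2 · 1 + 0
gcd(585, 251) = 1.
Track Bezout coefficients alongside the remainders: start with r₀ = 585 = a·1 + b·0 (s = 1, t = 0) and r₁ = 251 = a·0 + b·1 (s = 0, t = 1); each new remainder r_{k+1} = r_{k-1} − q_k·r_k inherits s_{k+1} = s_{k-1} − q_k·s_k, t_{k+1} = t_{k-1} − q_k·t_k, so r_k = a·s_k + b·t_k at every step:
  q = 2: r = 83, s = 1 − 2·0 = 1, t = 0 − 2·1 = -2  (check: 585·1 + 251·(-2) = 83)
  q = 3: r = 2, s = 0 − 3·1 = -3, t = 1 − 3·(-2) = 7  (check: 585·(-3) + 251·7 = 2)
  q = 41: r = 1, s = 1 − 41·(-3) = 124, t = -2 − 41·7 = -289  (check: 585·124 + 251·(-289) = 1)
The row with r = 1 (the gcd) gives the Bezout coefficients s = 124, t = -289.
Result: 585 · (124) + 251 · (-289) = 1.

gcd(585, 251) = 1; s = 124, t = -289 (check: 585·124 + 251·(-289) = 1).
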